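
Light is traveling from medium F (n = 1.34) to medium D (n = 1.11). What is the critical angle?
θc = arcsin(n₂/n₁) = 55.93°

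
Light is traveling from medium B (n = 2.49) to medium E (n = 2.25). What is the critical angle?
θc = arcsin(n₂/n₁) = 64.64°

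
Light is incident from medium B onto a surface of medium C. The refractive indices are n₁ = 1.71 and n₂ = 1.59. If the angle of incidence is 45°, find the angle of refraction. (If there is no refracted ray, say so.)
sin θ₂ = (n₁/n₂)·sin θ₁ = 0.7605 → θ₂ = 49.51°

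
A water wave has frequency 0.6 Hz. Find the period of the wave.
T = 1/f = 1.667 s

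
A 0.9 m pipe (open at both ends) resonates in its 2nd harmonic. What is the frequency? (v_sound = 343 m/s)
fₙ = nv/(2L) = 381.1 Hz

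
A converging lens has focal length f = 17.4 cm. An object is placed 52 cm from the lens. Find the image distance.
1/di = 1/f − 1/do → di = 26.15 cm (real image)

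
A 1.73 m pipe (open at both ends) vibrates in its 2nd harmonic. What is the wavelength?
λₙ = 2L/n = 1.73 m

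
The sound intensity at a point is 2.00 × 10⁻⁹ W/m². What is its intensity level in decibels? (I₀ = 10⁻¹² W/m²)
β = 10·log₁₀(I/I₀) = 33.01 dB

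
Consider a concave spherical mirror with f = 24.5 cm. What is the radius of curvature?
R = 2|f| = 49 cm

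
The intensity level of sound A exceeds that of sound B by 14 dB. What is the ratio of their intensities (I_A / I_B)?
I_A/I_B = 10^(Δβ/10) = 25.12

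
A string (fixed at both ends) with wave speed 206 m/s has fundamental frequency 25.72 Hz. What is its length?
L = v/(2f₁) = 4.005 m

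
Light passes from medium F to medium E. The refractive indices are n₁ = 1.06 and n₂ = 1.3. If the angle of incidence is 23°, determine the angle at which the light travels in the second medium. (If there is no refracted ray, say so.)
sin θ₂ = (n₁/n₂)·sin θ₁ = 0.3186 → θ₂ = 18.58°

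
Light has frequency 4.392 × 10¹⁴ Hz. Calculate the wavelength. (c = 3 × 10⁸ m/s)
λ = c/f = 683.1 nm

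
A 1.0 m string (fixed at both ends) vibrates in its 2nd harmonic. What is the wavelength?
λₙ = 2L/n = 1 m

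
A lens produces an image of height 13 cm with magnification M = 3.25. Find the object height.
ho = |hi|/|M| = 4 cm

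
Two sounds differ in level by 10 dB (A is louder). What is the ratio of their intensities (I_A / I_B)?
I_A/I_B = 10^(Δβ/10) = 10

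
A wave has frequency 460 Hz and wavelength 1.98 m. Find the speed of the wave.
v = fλ = 910.8 m/s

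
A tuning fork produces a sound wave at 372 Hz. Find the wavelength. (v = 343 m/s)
λ = v/f = 0.922 m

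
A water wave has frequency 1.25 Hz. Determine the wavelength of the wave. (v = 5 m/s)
λ = v/f = 4 m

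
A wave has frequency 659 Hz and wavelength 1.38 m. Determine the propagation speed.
v = fλ = 909.4 m/s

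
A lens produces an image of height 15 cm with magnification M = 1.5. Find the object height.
ho = |hi|/|M| = 10 cm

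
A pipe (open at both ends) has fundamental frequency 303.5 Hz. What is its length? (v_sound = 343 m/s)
L = v/(2f₁) = 0.5651 m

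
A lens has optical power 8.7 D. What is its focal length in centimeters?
f = 1/P = 11.49 cm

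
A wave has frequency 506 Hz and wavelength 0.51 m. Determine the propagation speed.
v = fλ = 258.1 m/s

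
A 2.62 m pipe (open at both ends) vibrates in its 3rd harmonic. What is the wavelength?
λₙ = 2L/n = 1.747 m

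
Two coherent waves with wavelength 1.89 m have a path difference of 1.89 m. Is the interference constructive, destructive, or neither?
constructive — path difference = 1λ, a whole number of wavelengths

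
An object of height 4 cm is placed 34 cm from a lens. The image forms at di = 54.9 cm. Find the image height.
hi = (-di/do) × ho = -6.459 cm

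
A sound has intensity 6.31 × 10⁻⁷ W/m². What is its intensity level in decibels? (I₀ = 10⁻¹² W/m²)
β = 10·log₁₀(I/I₀) = 58 dB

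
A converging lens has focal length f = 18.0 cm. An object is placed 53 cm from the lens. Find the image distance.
1/di = 1/f − 1/do → di = 27.26 cm (real image)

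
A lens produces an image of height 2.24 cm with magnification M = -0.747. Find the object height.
ho = |hi|/|M| = 2.999 cm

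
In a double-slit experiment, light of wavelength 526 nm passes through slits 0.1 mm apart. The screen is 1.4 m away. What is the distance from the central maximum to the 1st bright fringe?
y = mλL/d = 7.364 mm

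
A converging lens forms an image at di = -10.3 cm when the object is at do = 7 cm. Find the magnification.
M = −di/do = 1.471 (upright image)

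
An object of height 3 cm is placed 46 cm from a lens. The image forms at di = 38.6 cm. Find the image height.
hi = (-di/do) × ho = -2.517 cm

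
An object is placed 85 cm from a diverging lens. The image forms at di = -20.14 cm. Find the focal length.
1/f = 1/do + 1/di → f = -26.39 cm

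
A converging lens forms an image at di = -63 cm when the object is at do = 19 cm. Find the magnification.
M = −di/do = 3.316 (upright image)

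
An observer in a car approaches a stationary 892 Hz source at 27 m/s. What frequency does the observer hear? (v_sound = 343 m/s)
f_obs = f·(v + v_o)/v = 962.2 Hz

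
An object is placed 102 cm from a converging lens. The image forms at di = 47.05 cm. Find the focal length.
1/f = 1/do + 1/di → f = 32.2 cm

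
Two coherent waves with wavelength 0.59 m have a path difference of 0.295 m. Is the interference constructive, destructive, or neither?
destructive — path difference = 0.5λ, an odd multiple of λ/2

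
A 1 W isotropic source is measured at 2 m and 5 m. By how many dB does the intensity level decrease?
Δβ = 20·log₁₀(r₂/r₁) = 7.959 dB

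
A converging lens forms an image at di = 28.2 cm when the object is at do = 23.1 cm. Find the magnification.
M = −di/do = -1.221 (inverted image)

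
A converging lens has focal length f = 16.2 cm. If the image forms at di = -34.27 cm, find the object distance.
1/do = 1/f − 1/di → do = 11 cm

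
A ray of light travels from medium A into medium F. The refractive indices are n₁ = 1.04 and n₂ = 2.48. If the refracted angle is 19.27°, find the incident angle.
sin θ₁ = (n₂/n₁)·sin θ₂ → θ₁ = 51.9°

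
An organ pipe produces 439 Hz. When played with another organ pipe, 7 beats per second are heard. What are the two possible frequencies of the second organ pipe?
f₂ = 439 ± 7 Hz → 446 Hz or 432 Hz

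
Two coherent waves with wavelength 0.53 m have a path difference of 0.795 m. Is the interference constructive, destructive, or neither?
destructive — path difference = 1.5λ, an odd multiple of λ/2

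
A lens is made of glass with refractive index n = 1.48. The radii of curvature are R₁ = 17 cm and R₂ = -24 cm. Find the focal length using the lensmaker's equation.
1/f = (n − 1)(1/R₁ − 1/R₂) → f = 20.73 cm (converging lens)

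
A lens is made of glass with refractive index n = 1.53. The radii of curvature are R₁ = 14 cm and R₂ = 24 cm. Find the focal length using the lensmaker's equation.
1/f = (n − 1)(1/R₁ − 1/R₂) → f = 63.4 cm (converging lens)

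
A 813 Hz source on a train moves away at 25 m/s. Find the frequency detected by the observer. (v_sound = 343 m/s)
f_obs = f·v/(v + v_s) = 757.8 Hz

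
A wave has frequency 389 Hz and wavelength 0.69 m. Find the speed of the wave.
v = fλ = 268.4 m/s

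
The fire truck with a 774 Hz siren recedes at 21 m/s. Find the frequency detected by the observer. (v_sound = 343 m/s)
f_obs = f·v/(v + v_s) = 729.3 Hz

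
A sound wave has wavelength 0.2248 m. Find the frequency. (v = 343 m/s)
f = v/λ = 1526 Hz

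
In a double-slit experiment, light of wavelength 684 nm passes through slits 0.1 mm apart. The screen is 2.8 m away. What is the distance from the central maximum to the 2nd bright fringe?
y = mλL/d = 38.3 mm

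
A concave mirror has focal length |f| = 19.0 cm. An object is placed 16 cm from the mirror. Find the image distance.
f = +19.0 cm (concave); 1/di = 1/f − 1/do → di = -101.3 cm (virtual image, behind mirror)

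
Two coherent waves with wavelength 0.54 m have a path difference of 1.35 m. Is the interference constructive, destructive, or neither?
destructive — path difference = 2.5λ, an odd multiple of λ/2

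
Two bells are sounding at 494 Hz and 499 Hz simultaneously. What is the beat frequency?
5 Hz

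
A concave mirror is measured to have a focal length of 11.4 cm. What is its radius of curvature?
R = 2|f| = 22.8 cm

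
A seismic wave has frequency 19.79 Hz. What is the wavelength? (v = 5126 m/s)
λ = v/f = 259 m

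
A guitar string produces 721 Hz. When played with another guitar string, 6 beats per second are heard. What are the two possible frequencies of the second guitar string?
f₂ = 721 ± 6 Hz → 727 Hz or 715 Hz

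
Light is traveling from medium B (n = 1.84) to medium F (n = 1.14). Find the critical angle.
θc = arcsin(n₂/n₁) = 38.28°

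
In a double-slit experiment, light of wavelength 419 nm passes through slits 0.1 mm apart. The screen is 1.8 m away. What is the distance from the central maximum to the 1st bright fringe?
y = mλL/d = 7.542 mm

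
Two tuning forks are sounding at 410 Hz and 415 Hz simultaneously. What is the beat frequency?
5 Hz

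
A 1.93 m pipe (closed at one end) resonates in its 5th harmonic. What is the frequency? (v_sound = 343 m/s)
fₙ = nv/(4L) = 222.2 Hz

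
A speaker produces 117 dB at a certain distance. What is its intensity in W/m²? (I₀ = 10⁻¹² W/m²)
I = I₀·10^(β/10) = 5.01 × 10⁻¹ W/m²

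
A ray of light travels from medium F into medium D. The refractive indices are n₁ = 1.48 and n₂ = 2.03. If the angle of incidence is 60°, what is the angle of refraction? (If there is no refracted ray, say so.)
sin θ₂ = (n₁/n₂)·sin θ₁ = 0.6314 → θ₂ = 39.15°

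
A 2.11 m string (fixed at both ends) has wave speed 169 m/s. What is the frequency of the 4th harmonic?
fₙ = nv/(2L) = 160.2 Hz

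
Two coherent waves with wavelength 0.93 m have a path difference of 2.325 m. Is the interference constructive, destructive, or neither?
destructive — path difference = 2.5λ, an odd multiple of λ/2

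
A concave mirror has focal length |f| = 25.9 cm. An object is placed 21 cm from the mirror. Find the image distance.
f = +25.9 cm (concave); 1/di = 1/f − 1/do → di = -111 cm (virtual image, behind mirror)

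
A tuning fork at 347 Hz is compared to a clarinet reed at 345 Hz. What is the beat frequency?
2 Hz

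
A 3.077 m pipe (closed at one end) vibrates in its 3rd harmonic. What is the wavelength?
λₙ = 4L/n = 4.103 m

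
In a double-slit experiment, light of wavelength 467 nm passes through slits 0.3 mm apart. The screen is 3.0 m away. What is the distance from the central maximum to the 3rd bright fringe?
y = mλL/d = 14.01 mm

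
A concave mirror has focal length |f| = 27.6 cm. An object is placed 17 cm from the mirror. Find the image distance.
f = +27.6 cm (concave); 1/di = 1/f − 1/do → di = -44.26 cm (virtual image, behind mirror)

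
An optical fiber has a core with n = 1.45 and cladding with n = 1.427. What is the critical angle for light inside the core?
θc = arcsin(n_cladding/n_core) = 79.78°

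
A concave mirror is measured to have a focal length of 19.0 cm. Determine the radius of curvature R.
R = 2|f| = 38 cm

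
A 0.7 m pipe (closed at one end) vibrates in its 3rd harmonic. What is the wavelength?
λₙ = 4L/n = 0.9333 m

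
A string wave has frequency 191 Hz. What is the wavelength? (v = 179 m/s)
λ = v/f = 0.9372 m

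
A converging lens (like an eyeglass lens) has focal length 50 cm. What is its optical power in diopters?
P = 1/f = 2 D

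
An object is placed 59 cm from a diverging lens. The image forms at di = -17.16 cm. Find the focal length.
1/f = 1/do + 1/di → f = -24.2 cm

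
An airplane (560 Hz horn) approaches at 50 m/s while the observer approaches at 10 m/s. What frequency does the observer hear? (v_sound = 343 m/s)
f_obs = f·(v + v_o)/(v − v_s) = 674.7 Hz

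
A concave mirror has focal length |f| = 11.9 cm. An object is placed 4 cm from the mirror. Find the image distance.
f = +11.9 cm (concave); 1/di = 1/f − 1/do → di = -6.025 cm (virtual image, behind mirror)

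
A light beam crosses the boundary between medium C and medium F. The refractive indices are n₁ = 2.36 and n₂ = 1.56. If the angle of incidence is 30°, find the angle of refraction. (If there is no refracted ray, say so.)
sin θ₂ = (n₁/n₂)·sin θ₁ = 0.7564 → θ₂ = 49.15°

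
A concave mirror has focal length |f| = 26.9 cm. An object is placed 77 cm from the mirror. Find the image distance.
f = +26.9 cm (concave); 1/di = 1/f − 1/do → di = 41.34 cm (real image, in front of mirror)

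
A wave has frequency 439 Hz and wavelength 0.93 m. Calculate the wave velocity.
v = fλ = 408.3 m/s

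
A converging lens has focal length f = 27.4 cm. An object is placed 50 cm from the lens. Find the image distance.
1/di = 1/f − 1/do → di = 60.62 cm (real image)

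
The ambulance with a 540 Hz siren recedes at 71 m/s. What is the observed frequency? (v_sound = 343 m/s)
f_obs = f·v/(v + v_s) = 447.4 Hz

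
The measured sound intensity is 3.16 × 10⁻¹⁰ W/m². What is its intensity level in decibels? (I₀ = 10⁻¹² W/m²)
β = 10·log₁₀(I/I₀) = 25 dB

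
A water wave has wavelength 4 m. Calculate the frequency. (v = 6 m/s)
f = v/λ = 1.5 Hz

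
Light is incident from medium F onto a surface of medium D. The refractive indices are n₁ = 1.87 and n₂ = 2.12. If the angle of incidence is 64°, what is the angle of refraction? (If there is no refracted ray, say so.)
sin θ₂ = (n₁/n₂)·sin θ₁ = 0.7928 → θ₂ = 52.45°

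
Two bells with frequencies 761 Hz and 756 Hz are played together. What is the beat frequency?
5 Hz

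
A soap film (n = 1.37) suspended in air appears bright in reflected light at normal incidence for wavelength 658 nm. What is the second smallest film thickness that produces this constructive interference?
2nt = (m − ½)λ with m = 2 → t = (m − ½)λ/(2n) = 360.2 nm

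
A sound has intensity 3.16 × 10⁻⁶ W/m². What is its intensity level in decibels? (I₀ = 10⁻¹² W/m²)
β = 10·log₁₀(I/I₀) = 65 dB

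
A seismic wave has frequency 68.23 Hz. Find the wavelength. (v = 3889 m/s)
λ = v/f = 57 m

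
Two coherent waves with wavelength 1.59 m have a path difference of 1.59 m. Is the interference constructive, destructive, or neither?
constructive — path difference = 1λ, a whole number of wavelengths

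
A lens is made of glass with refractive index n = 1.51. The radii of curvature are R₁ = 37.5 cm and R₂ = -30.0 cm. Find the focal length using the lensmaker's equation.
1/f = (n − 1)(1/R₁ − 1/R₂) → f = 32.68 cm (converging lens)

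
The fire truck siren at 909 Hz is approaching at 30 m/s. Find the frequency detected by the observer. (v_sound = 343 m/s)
f_obs = f·v/(v − v_s) = 996.1 Hz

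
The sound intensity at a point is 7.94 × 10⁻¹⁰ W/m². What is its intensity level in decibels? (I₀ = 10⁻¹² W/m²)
β = 10·log₁₀(I/I₀) = 29 dB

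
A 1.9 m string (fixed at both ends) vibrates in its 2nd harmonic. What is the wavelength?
λₙ = 2L/n = 1.9 m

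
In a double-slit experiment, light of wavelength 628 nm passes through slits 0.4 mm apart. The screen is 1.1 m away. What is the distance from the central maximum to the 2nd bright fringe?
y = mλL/d = 3.454 mm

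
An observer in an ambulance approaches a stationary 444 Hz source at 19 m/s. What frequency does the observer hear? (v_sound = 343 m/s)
f_obs = f·(v + v_o)/v = 468.6 Hz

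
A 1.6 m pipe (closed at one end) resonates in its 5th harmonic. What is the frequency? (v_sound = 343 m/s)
fₙ = nv/(4L) = 268 Hz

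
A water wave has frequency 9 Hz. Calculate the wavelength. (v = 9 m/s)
λ = v/f = 1 m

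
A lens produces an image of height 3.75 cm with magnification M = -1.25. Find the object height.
ho = |hi|/|M| = 3 cm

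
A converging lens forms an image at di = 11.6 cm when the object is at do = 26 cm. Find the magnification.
M = −di/do = -0.4462 (inverted image)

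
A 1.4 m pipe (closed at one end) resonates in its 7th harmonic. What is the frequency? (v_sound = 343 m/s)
fₙ = nv/(4L) = 428.8 Hz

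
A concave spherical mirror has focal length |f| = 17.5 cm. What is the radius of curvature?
R = 2|f| = 35 cm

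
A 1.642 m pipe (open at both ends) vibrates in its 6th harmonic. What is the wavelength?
λₙ = 2L/n = 0.5473 m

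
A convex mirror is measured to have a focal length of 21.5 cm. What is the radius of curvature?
R = 2|f| = 43 cm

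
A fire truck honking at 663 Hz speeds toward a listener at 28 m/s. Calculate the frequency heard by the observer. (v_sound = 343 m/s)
f_obs = f·v/(v − v_s) = 721.9 Hz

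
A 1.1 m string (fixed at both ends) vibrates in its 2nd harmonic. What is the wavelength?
λₙ = 2L/n = 1.1 m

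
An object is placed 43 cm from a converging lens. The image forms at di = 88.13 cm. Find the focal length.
1/f = 1/do + 1/di → f = 28.9 cm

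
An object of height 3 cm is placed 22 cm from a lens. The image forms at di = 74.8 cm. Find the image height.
hi = (-di/do) × ho = -10.2 cm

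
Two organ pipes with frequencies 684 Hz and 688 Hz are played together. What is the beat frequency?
4 Hz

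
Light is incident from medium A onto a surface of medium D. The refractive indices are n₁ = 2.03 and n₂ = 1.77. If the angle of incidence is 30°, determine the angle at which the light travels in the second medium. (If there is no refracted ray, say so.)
sin θ₂ = (n₁/n₂)·sin θ₁ = 0.5734 → θ₂ = 34.99°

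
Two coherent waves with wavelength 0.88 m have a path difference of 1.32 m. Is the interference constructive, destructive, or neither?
destructive — path difference = 1.5λ, an odd multiple of λ/2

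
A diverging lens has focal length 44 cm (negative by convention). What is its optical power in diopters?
P = 1/f = -2.273 D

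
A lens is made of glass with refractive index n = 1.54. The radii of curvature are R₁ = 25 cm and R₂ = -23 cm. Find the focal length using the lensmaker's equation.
1/f = (n − 1)(1/R₁ − 1/R₂) → f = 22.18 cm (converging lens)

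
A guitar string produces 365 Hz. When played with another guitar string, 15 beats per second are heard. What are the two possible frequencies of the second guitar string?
f₂ = 365 ± 15 Hz → 380 Hz or 350 Hz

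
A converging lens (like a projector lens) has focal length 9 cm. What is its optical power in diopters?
P = 1/f = 11.11 D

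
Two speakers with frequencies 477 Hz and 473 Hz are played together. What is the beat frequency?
4 Hz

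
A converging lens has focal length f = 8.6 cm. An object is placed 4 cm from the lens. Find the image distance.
1/di = 1/f − 1/do → di = -7.478 cm (virtual image)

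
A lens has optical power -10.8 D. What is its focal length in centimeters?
f = 1/P = -9.259 cm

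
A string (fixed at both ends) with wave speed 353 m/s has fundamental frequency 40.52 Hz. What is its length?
L = v/(2f₁) = 4.356 m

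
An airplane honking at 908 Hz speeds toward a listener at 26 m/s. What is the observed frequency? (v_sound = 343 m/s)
f_obs = f·v/(v − v_s) = 982.5 Hz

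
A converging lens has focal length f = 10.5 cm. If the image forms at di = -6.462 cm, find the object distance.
1/do = 1/f − 1/di → do = 4 cm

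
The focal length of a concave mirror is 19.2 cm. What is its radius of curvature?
R = 2|f| = 38.4 cm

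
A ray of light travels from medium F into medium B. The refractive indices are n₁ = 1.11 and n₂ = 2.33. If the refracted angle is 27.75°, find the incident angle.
sin θ₁ = (n₂/n₁)·sin θ₂ → θ₁ = 77.79°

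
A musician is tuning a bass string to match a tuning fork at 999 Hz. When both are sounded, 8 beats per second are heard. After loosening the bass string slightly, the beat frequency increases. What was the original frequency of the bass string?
991 Hz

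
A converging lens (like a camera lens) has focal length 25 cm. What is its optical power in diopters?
P = 1/f = 4 D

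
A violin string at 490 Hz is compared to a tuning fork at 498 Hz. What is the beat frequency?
8 Hz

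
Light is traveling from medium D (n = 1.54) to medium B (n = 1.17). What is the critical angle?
θc = arcsin(n₂/n₁) = 49.44°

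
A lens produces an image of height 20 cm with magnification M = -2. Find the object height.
ho = |hi|/|M| = 10 cm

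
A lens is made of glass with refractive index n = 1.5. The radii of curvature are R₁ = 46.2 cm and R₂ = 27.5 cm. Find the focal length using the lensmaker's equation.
1/f = (n − 1)(1/R₁ − 1/R₂) → f = -135.9 cm (diverging lens)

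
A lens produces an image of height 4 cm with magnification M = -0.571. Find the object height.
ho = |hi|/|M| = 7.005 cm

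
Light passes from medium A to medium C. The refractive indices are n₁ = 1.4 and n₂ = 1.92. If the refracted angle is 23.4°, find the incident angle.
sin θ₁ = (n₂/n₁)·sin θ₂ → θ₁ = 33°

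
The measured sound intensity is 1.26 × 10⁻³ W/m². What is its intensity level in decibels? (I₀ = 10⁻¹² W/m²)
β = 10·log₁₀(I/I₀) = 91 dB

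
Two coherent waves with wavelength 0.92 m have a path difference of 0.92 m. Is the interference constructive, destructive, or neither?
constructive — path difference = 1λ, a whole number of wavelengths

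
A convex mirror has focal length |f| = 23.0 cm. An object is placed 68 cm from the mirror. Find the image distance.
f = −23.0 cm (convex); 1/di = 1/f − 1/do → di = -17.19 cm (virtual image, behind mirror)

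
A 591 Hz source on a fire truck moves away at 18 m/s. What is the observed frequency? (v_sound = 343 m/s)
f_obs = f·v/(v + v_s) = 561.5 Hz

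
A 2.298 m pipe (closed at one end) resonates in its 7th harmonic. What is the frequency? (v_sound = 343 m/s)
fₙ = nv/(4L) = 261.2 Hz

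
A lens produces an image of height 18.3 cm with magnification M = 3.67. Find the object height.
ho = |hi|/|M| = 4.986 cm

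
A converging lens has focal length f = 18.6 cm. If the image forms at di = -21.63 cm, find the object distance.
1/do = 1/f − 1/di → do = 10 cm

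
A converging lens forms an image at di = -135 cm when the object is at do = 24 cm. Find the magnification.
M = −di/do = 5.625 (upright image)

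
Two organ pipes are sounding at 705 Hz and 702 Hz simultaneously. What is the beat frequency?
3 Hz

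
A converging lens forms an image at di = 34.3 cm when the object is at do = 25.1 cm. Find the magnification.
M = −di/do = -1.367 (inverted image)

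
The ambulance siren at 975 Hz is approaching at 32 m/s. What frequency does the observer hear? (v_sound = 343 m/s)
f_obs = f·v/(v − v_s) = 1075 Hz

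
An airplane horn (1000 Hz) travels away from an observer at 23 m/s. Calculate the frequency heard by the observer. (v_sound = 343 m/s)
f_obs = f·v/(v + v_s) = 937.2 Hz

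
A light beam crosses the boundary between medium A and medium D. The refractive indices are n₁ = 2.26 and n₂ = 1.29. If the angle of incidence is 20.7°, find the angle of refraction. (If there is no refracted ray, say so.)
sin θ₂ = (n₁/n₂)·sin θ₁ = 0.6193 → θ₂ = 38.26°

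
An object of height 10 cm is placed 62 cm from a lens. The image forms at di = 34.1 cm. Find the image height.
hi = (-di/do) × ho = -5.5 cm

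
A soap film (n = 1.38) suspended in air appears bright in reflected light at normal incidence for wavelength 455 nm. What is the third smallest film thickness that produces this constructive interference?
2nt = (m − ½)λ with m = 3 → t = (m − ½)λ/(2n) = 412.1 nm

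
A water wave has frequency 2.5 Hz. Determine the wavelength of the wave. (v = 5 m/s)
λ = v/f = 2 m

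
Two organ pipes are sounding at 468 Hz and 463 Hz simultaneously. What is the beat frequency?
5 Hz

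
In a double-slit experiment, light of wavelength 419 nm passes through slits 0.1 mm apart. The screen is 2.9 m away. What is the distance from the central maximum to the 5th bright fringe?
y = mλL/d = 60.76 mm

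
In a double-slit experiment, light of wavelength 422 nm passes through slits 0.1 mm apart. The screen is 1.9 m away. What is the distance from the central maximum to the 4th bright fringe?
y = mλL/d = 32.07 mm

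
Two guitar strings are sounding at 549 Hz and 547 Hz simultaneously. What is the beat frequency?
2 Hz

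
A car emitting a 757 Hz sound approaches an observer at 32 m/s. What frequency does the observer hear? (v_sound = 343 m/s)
f_obs = f·v/(v − v_s) = 834.9 Hz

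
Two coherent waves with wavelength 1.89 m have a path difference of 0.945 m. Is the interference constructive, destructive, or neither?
destructive — path difference = 0.5λ, an odd multiple of λ/2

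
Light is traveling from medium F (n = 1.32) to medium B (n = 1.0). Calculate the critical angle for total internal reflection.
θc = arcsin(n₂/n₁) = 49.25°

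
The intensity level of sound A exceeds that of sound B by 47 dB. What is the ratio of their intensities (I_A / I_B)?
I_A/I_B = 10^(Δβ/10) = 50120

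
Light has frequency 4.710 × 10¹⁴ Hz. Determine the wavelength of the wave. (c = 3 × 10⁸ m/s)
λ = c/f = 636.9 nm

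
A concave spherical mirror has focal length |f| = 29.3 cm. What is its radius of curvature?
R = 2|f| = 58.6 cm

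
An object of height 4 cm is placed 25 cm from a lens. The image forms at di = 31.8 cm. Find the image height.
hi = (-di/do) × ho = -5.088 cm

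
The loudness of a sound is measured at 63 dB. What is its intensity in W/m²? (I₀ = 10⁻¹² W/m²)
I = I₀·10^(β/10) = 2.00 × 10⁻⁶ W/m²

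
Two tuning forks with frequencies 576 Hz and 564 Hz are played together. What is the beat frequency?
12 Hz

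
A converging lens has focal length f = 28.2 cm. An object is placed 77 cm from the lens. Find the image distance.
1/di = 1/f − 1/do → di = 44.5 cm (real image)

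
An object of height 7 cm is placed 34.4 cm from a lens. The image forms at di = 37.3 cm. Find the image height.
hi = (-di/do) × ho = -7.59 cm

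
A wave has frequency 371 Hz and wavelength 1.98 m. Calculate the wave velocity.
v = fλ = 734.6 m/s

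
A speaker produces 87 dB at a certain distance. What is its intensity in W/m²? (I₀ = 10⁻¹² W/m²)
I = I₀·10^(β/10) = 5.01 × 10⁻⁴ W/m²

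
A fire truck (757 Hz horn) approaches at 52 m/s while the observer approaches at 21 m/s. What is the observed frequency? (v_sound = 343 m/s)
f_obs = f·(v + v_o)/(v − v_s) = 946.9 Hz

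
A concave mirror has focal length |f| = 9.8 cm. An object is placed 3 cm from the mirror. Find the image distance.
f = +9.8 cm (concave); 1/di = 1/f − 1/do → di = -4.324 cm (virtual image, behind mirror)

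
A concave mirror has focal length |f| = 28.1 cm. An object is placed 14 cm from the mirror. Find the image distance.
f = +28.1 cm (concave); 1/di = 1/f − 1/do → di = -27.9 cm (virtual image, behind mirror)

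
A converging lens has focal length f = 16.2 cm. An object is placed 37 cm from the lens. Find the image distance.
1/di = 1/f − 1/do → di = 28.82 cm (real image)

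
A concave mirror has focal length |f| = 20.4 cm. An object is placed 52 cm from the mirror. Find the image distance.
f = +20.4 cm (concave); 1/di = 1/f − 1/do → di = 33.57 cm (real image, in front of mirror)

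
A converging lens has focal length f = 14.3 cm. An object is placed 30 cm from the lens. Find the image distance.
1/di = 1/f − 1/do → di = 27.32 cm (real image)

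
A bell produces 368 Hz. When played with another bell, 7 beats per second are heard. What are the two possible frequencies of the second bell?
f₂ = 368 ± 7 Hz → 375 Hz or 361 Hz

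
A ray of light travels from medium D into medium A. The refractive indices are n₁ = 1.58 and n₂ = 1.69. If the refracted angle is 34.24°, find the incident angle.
sin θ₁ = (n₂/n₁)·sin θ₂ → θ₁ = 37°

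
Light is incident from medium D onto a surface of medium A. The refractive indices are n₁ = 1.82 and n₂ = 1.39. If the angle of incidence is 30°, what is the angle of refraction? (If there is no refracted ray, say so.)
sin θ₂ = (n₁/n₂)·sin θ₁ = 0.6547 → θ₂ = 40.9°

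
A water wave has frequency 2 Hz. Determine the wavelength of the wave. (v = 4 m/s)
λ = v/f = 2 m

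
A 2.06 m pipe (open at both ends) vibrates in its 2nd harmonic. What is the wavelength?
λₙ = 2L/n = 2.06 m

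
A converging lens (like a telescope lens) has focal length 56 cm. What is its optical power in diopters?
P = 1/f = 1.786 D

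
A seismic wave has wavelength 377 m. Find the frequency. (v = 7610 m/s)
f = v/λ = 20.19 Hz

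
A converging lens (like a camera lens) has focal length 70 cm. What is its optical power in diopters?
P = 1/f = 1.429 D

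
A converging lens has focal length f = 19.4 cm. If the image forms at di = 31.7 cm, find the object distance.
1/do = 1/f − 1/di → do = 50 cm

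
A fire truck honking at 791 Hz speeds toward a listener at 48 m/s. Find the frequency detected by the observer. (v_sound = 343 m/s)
f_obs = f·v/(v − v_s) = 919.7 Hz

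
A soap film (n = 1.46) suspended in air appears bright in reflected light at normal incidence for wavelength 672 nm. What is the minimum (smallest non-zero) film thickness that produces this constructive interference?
2nt = (m − ½)λ with m = 1 → t = (m − ½)λ/(2n) = 115.1 nm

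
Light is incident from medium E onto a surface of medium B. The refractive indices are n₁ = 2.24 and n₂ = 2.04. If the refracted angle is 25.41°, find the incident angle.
sin θ₁ = (n₂/n₁)·sin θ₂ → θ₁ = 23°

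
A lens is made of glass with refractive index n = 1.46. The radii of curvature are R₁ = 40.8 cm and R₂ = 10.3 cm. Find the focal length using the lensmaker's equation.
1/f = (n − 1)(1/R₁ − 1/R₂) → f = -29.95 cm (diverging lens)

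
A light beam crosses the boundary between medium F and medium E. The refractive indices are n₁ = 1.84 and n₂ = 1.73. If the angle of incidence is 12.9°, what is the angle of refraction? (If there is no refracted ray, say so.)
sin θ₂ = (n₁/n₂)·sin θ₁ = 0.2374 → θ₂ = 13.74°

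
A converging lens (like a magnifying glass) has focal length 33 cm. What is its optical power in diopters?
P = 1/f = 3.03 D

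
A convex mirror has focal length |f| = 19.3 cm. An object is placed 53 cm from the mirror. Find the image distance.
f = −19.3 cm (convex); 1/di = 1/f − 1/do → di = -14.15 cm (virtual image, behind mirror)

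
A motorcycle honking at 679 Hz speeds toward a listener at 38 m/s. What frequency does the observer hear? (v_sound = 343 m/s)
f_obs = f·v/(v − v_s) = 763.6 Hz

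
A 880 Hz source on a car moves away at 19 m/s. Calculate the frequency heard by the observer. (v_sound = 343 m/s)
f_obs = f·v/(v + v_s) = 833.8 Hz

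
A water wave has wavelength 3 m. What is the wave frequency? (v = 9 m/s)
f = v/λ = 3 Hz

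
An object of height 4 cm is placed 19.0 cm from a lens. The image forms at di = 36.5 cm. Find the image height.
hi = (-di/do) × ho = -7.684 cm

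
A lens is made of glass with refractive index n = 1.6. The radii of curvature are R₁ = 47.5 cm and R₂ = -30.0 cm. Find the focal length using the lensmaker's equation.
1/f = (n − 1)(1/R₁ − 1/R₂) → f = 30.65 cm (converging lens)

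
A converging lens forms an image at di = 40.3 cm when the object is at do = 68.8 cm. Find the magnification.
M = −di/do = -0.5858 (inverted image)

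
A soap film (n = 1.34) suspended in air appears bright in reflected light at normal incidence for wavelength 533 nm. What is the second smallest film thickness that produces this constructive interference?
2nt = (m − ½)λ with m = 2 → t = (m − ½)λ/(2n) = 298.3 nm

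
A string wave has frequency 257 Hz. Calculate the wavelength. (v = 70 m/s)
λ = v/f = 0.2724 m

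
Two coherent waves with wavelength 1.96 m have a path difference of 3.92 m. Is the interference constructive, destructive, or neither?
constructive — path difference = 2λ, a whole number of wavelengths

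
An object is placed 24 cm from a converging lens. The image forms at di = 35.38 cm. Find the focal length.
1/f = 1/do + 1/di → f = 14.3 cm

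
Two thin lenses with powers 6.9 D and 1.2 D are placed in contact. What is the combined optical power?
P_total = P₁ + P₂ = 8.1 D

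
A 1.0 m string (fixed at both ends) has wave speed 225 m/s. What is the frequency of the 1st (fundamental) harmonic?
fₙ = nv/(2L) = 112.5 Hz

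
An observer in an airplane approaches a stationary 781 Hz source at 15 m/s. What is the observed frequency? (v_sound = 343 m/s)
f_obs = f·(v + v_o)/v = 815.2 Hz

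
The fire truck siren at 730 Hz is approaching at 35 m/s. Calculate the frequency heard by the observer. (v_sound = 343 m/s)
f_obs = f·v/(v − v_s) = 813 Hz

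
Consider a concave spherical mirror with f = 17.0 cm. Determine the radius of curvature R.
R = 2|f| = 34 cm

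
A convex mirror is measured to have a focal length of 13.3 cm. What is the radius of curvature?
R = 2|f| = 26.6 cm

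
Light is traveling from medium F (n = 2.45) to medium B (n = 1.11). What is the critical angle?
θc = arcsin(n₂/n₁) = 26.94°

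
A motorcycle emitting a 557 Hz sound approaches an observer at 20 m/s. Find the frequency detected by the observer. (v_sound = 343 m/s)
f_obs = f·v/(v − v_s) = 591.5 Hz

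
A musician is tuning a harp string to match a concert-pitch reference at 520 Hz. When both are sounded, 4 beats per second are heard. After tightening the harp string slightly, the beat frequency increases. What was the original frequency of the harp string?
524 Hz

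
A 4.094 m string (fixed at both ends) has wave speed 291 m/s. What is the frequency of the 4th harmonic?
fₙ = nv/(2L) = 142.2 Hz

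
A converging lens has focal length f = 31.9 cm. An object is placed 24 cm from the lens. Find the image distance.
1/di = 1/f − 1/do → di = -96.91 cm (virtual image)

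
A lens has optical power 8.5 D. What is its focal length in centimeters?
f = 1/P = 11.76 cm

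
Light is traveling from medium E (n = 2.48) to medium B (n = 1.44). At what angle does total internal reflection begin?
θc = arcsin(n₂/n₁) = 35.5°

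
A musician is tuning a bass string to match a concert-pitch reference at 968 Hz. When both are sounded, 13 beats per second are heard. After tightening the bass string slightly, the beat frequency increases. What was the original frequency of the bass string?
981 Hz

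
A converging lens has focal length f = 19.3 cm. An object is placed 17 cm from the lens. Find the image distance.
1/di = 1/f − 1/do → di = -142.7 cm (virtual image)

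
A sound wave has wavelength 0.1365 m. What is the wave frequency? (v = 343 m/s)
f = v/λ = 2513 Hz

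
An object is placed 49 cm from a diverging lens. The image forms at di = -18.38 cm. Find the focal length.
1/f = 1/do + 1/di → f = -29.41 cm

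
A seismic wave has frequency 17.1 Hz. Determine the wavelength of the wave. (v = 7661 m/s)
λ = v/f = 448 m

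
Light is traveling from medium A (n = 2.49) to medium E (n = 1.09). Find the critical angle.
θc = arcsin(n₂/n₁) = 25.96°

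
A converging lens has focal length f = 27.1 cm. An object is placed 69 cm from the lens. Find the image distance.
1/di = 1/f − 1/do → di = 44.63 cm (real image)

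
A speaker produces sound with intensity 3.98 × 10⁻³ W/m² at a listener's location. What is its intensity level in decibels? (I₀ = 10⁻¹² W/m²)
β = 10·log₁₀(I/I₀) = 96 dB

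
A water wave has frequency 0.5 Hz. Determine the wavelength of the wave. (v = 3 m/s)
λ = v/f = 6 m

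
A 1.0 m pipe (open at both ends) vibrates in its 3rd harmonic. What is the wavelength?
λₙ = 2L/n = 0.6667 m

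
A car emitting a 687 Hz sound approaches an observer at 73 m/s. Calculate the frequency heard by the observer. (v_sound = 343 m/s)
f_obs = f·v/(v − v_s) = 872.7 Hz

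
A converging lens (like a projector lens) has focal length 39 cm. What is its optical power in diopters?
P = 1/f = 2.564 D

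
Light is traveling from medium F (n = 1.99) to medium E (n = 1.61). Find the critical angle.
θc = arcsin(n₂/n₁) = 54°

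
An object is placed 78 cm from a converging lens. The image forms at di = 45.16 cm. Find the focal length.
1/f = 1/do + 1/di → f = 28.6 cm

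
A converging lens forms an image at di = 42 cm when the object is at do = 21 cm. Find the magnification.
M = −di/do = -2 (inverted image)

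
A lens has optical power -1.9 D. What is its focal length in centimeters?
f = 1/P = -52.63 cm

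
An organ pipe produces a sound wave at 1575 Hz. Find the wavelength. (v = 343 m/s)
λ = v/f = 0.2178 m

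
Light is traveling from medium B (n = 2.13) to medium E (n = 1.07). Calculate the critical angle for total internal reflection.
θc = arcsin(n₂/n₁) = 30.16°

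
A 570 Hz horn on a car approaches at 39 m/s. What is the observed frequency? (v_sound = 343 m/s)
f_obs = f·v/(v − v_s) = 643.1 Hz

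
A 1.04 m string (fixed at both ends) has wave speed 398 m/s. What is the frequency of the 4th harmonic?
fₙ = nv/(2L) = 765.4 Hz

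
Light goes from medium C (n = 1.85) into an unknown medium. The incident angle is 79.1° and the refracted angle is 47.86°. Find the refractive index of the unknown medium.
n₂ = n₁·sin θ₁ / sin θ₂ = 2.45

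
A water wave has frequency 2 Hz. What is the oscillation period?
T = 1/f = 0.5 s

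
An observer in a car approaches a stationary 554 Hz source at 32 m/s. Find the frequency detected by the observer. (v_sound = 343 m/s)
f_obs = f·(v + v_o)/v = 605.7 Hz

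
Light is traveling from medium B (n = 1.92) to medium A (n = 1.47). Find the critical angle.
θc = arcsin(n₂/n₁) = 49.96°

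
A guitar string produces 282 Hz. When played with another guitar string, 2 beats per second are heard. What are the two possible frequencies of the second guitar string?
f₂ = 282 ± 2 Hz → 284 Hz or 280 Hz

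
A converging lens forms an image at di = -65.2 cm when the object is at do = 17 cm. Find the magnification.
M = −di/do = 3.835 (upright image)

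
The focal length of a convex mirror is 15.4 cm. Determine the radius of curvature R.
R = 2|f| = 30.8 cm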